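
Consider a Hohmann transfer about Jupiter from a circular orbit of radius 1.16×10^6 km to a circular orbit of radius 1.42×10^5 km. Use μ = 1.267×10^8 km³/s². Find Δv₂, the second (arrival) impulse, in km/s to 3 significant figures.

Semi-major axis of the transfer orbit: a_t = (1.160×10^6 + 1.420×10^5)/2 = 6.510×10^5 km.
Circular speed at r = 1.420×10^5 km: v_c = √(μ/r) = 29.87 km/s.
Transfer-orbit speed at the same r (vis-viva, a = a_t): v_t = √[μ(2/r − 1/a_t)] = 39.87 km/s.
Δv₂ = |v_t − v_c| = |39.87 − 29.87| = 10.00 km/s.

Δv₂ = 10.0 km/s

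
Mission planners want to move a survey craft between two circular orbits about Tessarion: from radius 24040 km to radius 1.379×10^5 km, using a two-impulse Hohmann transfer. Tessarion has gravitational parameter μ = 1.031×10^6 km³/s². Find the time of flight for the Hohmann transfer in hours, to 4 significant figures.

Semi-major axis of the transfer orbit: a_t = (24040 + 1.379×10^5)/2 = 80970 km.
By Kepler's third law the transfer-orbit period is T = 2π√(a_t³/μ), so t = T/2 = 71290 s.
Converting: 71290 s ÷ 3600 s/hour = 19.80 hours.

t = 19.80 hours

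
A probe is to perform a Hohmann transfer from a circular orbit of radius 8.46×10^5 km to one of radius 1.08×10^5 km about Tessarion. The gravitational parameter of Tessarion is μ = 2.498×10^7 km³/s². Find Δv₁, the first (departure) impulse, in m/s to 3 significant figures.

Δv₁ = 2850 m/s

Semi-major axis of the transfer orbit: a_t = (8.460×10^5 + 1.080×10^5)/2 = 4.770×10^5 km.
Circular speed at r = 8.460×10^5 km: v_c = √(μ/r) = 5.434 km/s.
Vis-viva on the transfer ellipse at r = 8.460×10^5 km gives v_t = √[μ(2/r − 1/a_t)] = 2.586 km/s.
Δv₁ = |v_t − v_c| = |2.586 − 5.434| = 2.848 km/s.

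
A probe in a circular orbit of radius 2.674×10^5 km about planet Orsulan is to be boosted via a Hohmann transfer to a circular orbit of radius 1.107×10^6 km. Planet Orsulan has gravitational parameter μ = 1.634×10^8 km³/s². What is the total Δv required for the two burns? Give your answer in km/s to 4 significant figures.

Δv = 11.23 km/s

Transfer-ellipse semi-major axis a_t = (r₁ + r₂)/2 = (2.674×10^5 + 1.107×10^6)/2 = 6.872×10^5 km.
At r₁ the circular-orbit speed is v₁ = √(μ/r₁) = 24.720 km/s.
On the transfer ellipse at r₁, v² = μ(2/r − 1/a) gives v_p = √[μ(2/r₁ − 1/a_t)] = 31.375 km/s.
First burn Δv₁ = |v_p − v₁| = 6.655 km/s.
At r₂, v₂ = √(μ/r₂) = 12.15 km/s.
Transfer-orbit speed at r₂: v_a = √[μ(2/r₂ − 1/a_t)] = 7.579 km/s.
Second burn Δv₂ = |v₂ − v_a| = 4.571 km/s.
Total Δv = Δv₁ + Δv₂ = 11.23 km/s.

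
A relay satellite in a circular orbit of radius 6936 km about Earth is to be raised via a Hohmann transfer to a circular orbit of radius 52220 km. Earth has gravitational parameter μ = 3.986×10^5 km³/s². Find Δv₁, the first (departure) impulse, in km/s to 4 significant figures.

Semi-major axis of the transfer orbit: a_t = (6936 + 52220)/2 = 29578 km.
On the circular orbit at r = 6936 km, v_c = √(μ/r) = 7.5808 km/s.
Vis-viva on the transfer ellipse at r = 6936 km gives v_t = √[μ(2/r − 1/a_t)] = 10.073 km/s.
Δv₁ = |v_t − v_c| = |10.073 − 7.5808| = 2.492 km/s.

Δv₁ = 2.492 km/s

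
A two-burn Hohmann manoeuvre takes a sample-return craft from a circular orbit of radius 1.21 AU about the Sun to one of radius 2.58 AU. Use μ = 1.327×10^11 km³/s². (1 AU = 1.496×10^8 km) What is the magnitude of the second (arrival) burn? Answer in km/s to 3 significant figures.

Δv₂ = 3.73 km/s

In km: r₁ = 1.21 × 1.496×10^8 = 1.81016×10^8 km; r₂ = 2.58 × 1.496×10^8 = 3.85968×10^8 km.
The Hohmann ellipse has a_t = (r₁ + r₂)/2 = 2.83492×10^8 km.
Circular speed at r = 3.85968×10^8 km: v_c = √(μ/r) = 18.54214 km/s.
Vis-viva on the transfer ellipse at r = 3.85968×10^8 km gives v_t = √[μ(2/r − 1/a_t)] = 14.81658 km/s.
Δv₂ = |v_t − v_c| = |14.81658 − 18.54214| = 3.726 km/s.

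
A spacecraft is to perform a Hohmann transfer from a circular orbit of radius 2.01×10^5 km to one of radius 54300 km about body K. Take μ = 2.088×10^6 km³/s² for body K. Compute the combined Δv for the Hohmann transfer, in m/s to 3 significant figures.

Transfer-ellipse semi-major axis a_t = (r₁ + r₂)/2 = (2.010×10^5 + 54300)/2 = 1.2765×10^5 km.
At r₁ the circular-orbit speed is v₁ = √(μ/r₁) = 3.223 km/s.
On the transfer ellipse at r₁, vis-viva equation gives v_a = √[μ(2/r₁ − 1/a_t)] = 2.102 km/s.
First burn Δv₁ = |v_a − v₁| = 1.121 km/s.
Circular speed at r₂: v₂ = √(μ/r₂) = 6.201 km/s.
Transfer-orbit speed at r₂: v_p = √[μ(2/r₂ − 1/a_t)] = 7.781 km/s.
Second burn Δv₂ = |v₂ − v_p| = 1.580 km/s.
Total Δv = Δv₁ + Δv₂ = 2.701 km/s.

Δv = 2700 m/s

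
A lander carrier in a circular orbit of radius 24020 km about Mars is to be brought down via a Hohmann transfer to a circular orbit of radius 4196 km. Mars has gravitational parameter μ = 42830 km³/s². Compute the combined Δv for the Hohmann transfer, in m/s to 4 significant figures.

The Hohmann ellipse has a_t = (r₁ + r₂)/2 = 14108 km.
At r₁ the circular-orbit speed is v₁ = √(μ/r₁) = 1.3353 km/s.
On the transfer ellipse at r₁, v² = μ(2/r − 1/a) gives v_a = √[μ(2/r₁ − 1/a_t)] = 0.72824 km/s.
First burn Δv₁ = |v_a − v₁| = 0.6071 km/s.
At r₂, v₂ = √(μ/r₂) = 3.1949 km/s.
Transfer-orbit speed at r₂: v_p = √[μ(2/r₂ − 1/a_t)] = 4.1688 km/s.
Second burn Δv₂ = |v₂ − v_p| = 0.9739 km/s.
Δv = Δv₁ + Δv₂ = 0.6071 + 0.9739 = 1.581 km/s.

Δv = 1581 m/s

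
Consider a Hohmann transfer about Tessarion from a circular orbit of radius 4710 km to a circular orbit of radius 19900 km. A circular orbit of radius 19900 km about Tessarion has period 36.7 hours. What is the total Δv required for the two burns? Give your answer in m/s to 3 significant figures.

From Kepler's third law T² = 4π²r³/μ at r = 19900 km, T = 36.7 hours = 36.7 × 3600 s = 1.3212×10^5 s: μ = 4π²r³/T² = 17823.0 km³/s².
The Hohmann ellipse has a_t = (r₁ + r₂)/2 = 12305 km.
At r₁ the circular-orbit speed is v₁ = √(μ/r₁) = 1.9453 km/s.
On the transfer ellipse at r₁, vis-viva gives v_p = √[μ(2/r₁ − 1/a_t)] = 2.4738 km/s.
First burn Δv₁ = |v_p − v₁| = 0.5285 km/s.
Circular speed at r₂: v₂ = √(μ/r₂) = 0.9464 km/s.
Transfer-orbit speed at r₂: v_a = √[μ(2/r₂ − 1/a_t)] = 0.5855 km/s.
Second burn Δv₂ = |v₂ − v_a| = 0.3609 km/s.
Total Δv = Δv₁ + Δv₂ = 0.8894 km/s.

Δv = 889 m/s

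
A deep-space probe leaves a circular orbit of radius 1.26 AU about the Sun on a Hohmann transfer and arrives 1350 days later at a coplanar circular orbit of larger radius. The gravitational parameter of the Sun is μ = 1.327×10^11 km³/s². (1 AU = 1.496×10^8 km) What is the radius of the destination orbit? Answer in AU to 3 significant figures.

r₂ = 6.33 AU

In km: r₁ = 1.26 × 1.496×10^8 = 1.88496×10^8 km.
Transfer time t = 1350 days = 1.1664×10^8 s, and t = π√(a_t³/μ).
So a_t = (μ t²/π²)^(1/3) = (1.327×10^11 × (1.1664×10^8)² / π²)^(1/3) = 5.6766×10^8 km.
Since a_t = (r₁ + r₂)/2, r₂ = 2a_t − r₁ = 2×5.6766×10^8 − 1.88496×10^8 = 9.46824×10^8 km.
In AU: r₂ = 9.46824×10^8 / 1.496×10^8 = 6.33 AU.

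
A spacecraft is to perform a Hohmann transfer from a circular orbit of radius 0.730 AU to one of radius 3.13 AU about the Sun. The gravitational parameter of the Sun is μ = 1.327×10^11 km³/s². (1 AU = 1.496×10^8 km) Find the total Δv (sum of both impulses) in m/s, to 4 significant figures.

Δv = 16010 m/s

In km: r₁ = 0.730 × 1.496×10^8 = 1.09208×10^8 km; r₂ = 3.13 × 1.496×10^8 = 4.68248×10^8 km.
Semi-major axis of the transfer orbit: a_t = (1.09208×10^8 + 4.68248×10^8)/2 = 2.88728×10^8 km.
At r₁ the circular-orbit speed is v₁ = √(μ/r₁) = 34.8585 km/s.
On the transfer ellipse at r₁, v² = μ(2/r − 1/a) gives v_p = √[μ(2/r₁ − 1/a_t)] = 44.3917 km/s.
First burn Δv₁ = |v_p − v₁| = 9.533 km/s.
At r₂, v₂ = √(μ/r₂) = 16.834 km/s.
Transfer-orbit speed at r₂: v_a = √[μ(2/r₂ − 1/a_t)] = 10.353 km/s.
Second burn Δv₂ = |v₂ − v_a| = 6.481 km/s.
Total Δv = Δv₁ + Δv₂ = 16.01 km/s.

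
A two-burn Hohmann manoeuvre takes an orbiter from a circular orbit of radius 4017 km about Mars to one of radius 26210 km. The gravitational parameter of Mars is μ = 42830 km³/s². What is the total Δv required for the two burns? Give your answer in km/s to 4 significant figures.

Δv = 1.654 km/s

The Hohmann ellipse has a_t = (r₁ + r₂)/2 = 15113.5 km.
Circular speed at r₁: v₁ = √(μ/r₁) = √(42830/4017) = 3.265 km/s.
Transfer-orbit speed at r₁ (v² = μ(2/r − 1/a)): v_p = √[μ(2/r₁ − 1/a_t)] = 4.300 km/s.
First burn Δv₁ = |v_p − v₁| = 1.035 km/s.
At r₂, v₂ = √(μ/r₂) = 1.2783 km/s.
Transfer-orbit speed at r₂: v_a = √[μ(2/r₂ − 1/a_t)] = 0.65904 km/s.
Second burn Δv₂ = |v₂ − v_a| = 0.6193 km/s.
Total Δv = Δv₁ + Δv₂ = 1.654 km/s.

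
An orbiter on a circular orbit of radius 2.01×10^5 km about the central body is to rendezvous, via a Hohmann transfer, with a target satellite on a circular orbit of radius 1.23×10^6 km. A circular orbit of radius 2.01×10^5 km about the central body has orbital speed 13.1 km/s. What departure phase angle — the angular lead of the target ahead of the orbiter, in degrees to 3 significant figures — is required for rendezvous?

φ = 100°

From the circular-orbit relation v² = μ/r at r = 2.01×10^5 km: μ = v²r = (13.1)² × 2.01×10^5 = 3.44936×10^7 km³/s².
The Hohmann ellipse has a_t = (r₁ + r₂)/2 = 7.155×10^5 km.
Transfer time t = π√(a_t³/μ) = 3.2374×10^5 s.
Target angular speed ω₂ = √(μ/r₂³) = 4.3054×10^-6 rad/s.
Angle swept by the target during transfer: ω₂·t = 1.3938 rad = 79.86°.
The orbiter traverses 180° on the transfer ellipse, so the target must lead by 180° − 79.86° = 100°.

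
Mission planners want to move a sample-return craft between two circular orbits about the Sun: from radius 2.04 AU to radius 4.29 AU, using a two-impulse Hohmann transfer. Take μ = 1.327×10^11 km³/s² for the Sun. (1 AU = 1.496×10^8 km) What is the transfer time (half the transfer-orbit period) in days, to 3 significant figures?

t = 1030 days

In km: r₁ = 2.04 × 1.496×10^8 = 3.05184×10^8 km; r₂ = 4.29 × 1.496×10^8 = 6.41784×10^8 km.
Semi-major axis of the transfer orbit: a_t = (3.05184×10^8 + 6.41784×10^8)/2 = 4.73484×10^8 km.
By Kepler's third law the transfer-orbit period is T = 2π√(a_t³/μ), so t = T/2 = 8.885×10^7 s.
Converting: 8.885×10^7 s ÷ 86400 s/day = 1030 days.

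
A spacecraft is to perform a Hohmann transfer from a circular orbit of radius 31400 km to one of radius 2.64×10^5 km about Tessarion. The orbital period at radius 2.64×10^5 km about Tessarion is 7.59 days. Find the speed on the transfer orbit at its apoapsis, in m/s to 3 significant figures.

v = 1170 m/s

From Kepler's third law T² = 4π²r³/μ at r = 2.64×10^5 km, T = 7.59 days = 7.59 × 86400 s = 6.55776×10^5 s: μ = 4π²r³/T² = 1.68912×10^6 km³/s².
Transfer-ellipse semi-major axis a_t = (r₁ + r₂)/2 = (31400 + 2.640×10^5)/2 = 1.477×10^5 km.
The apoapsis of the transfer ellipse is at r = 2.640×10^5 km.
From the vis-viva equation, v = √[μ(2/r − 1/a_t)] = 1.166 km/s.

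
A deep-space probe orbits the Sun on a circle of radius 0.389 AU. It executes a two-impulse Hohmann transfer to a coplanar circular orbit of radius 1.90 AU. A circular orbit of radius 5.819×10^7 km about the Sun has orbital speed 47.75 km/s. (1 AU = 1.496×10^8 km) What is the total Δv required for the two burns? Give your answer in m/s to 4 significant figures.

Δv = 22780 m/s

From the circular-orbit relation v² = μ/r at r = 5.819×10^7 km: μ = v²r = (47.75)² × 5.819×10^7 = 1.32677×10^11 km³/s².
In km: r₁ = 0.389 × 1.496×10^8 = 5.81944×10^7 km; r₂ = 1.90 × 1.496×10^8 = 2.8424×10^8 km.
The Hohmann ellipse has a_t = (r₁ + r₂)/2 = 1.712172×10^8 km.
At r₁ the circular-orbit speed is v₁ = √(μ/r₁) = 47.75 km/s.
Transfer-orbit speed at r₁ (vis-viva equation): v_p = √[μ(2/r₁ − 1/a_t)] = 61.52 km/s.
First burn Δv₁ = |v_p − v₁| = 13.77 km/s.
Circular speed at r₂: v₂ = √(μ/r₂) = 21.605 km/s.
Transfer-orbit speed at r₂: v_a = √[μ(2/r₂ − 1/a_t)] = 12.596 km/s.
Second burn Δv₂ = |v₂ − v_a| = 9.009 km/s.
Total Δv = Δv₁ + Δv₂ = 22.78 km/s.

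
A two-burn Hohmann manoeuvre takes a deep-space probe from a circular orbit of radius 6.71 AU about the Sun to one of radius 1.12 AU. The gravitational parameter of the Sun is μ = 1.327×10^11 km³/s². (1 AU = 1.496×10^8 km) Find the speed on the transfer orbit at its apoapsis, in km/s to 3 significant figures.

In km: r₁ = 6.71 × 1.496×10^8 = 1.003816×10^9 km; r₂ = 1.12 × 1.496×10^8 = 1.67552×10^8 km.
Semi-major axis of the transfer orbit: a_t = (1.003816×10^9 + 1.67552×10^8)/2 = 5.85684×10^8 km.
The apoapsis of the transfer ellipse is at r = 1.003816×10^9 km.
From the vis-viva equation, v = √[μ(2/r − 1/a_t)] = 6.150 km/s.

v = 6.15 km/s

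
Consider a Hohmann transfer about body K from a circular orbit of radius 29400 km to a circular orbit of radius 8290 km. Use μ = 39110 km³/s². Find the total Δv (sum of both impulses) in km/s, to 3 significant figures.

The Hohmann ellipse has a_t = (r₁ + r₂)/2 = 18845 km.
Circular speed at r₁: v₁ = √(μ/r₁) = √(39110/29400) = 1.1534 km/s.
On the transfer ellipse at r₁, vis-viva equation gives v_a = √[μ(2/r₁ − 1/a_t)] = 0.76498 km/s.
First burn Δv₁ = |v_a − v₁| = 0.3884 km/s.
Circular speed at r₂: v₂ = √(μ/r₂) = 2.17203 km/s.
Transfer-orbit speed at r₂: v_p = √[μ(2/r₂ − 1/a_t)] = 2.71295 km/s.
Second burn Δv₂ = |v₂ − v_p| = 0.5409 km/s.
Δv = Δv₁ + Δv₂ = 0.3884 + 0.5409 = 0.9293 km/s.

Δv = 0.929 km/s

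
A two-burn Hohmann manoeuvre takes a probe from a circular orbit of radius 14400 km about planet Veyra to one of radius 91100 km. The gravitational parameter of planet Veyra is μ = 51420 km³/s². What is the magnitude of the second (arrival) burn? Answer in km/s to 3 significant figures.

Δv₂ = 0.359 km/s

Semi-major axis of the transfer orbit: a_t = (14400 + 91100)/2 = 52750 km.
Circular speed at r = 91100 km: v_c = √(μ/r) = 0.7513 km/s.
Vis-viva on the transfer ellipse at r = 91100 km gives v_t = √[μ(2/r − 1/a_t)] = 0.3925 km/s.
Δv₂ = |v_t − v_c| = |0.3925 − 0.7513| = 0.3588 km/s.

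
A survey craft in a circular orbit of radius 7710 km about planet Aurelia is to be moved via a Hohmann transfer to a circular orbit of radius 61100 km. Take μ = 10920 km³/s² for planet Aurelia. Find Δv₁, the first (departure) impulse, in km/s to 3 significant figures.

The Hohmann ellipse has a_t = (r₁ + r₂)/2 = 34405 km.
On the circular orbit at r = 7710 km, v_c = √(μ/r) = 1.1901 km/s.
Transfer-orbit speed at the same r (vis-viva, a = a_t): v_t = √[μ(2/r − 1/a_t)] = 1.5860 km/s.
Δv₁ = |v_t − v_c| = |1.5860 − 1.1901| = 0.3959 km/s.

Δv₁ = 0.396 km/s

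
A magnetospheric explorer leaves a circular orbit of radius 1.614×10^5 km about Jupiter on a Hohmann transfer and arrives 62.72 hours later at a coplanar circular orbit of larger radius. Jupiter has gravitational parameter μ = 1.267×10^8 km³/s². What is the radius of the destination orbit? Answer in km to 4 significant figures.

r₂ = 1.575×10^6 km

Transfer time t = 62.72 hours = 2.25792×10^5 s, and t = π√(a_t³/μ).
So a_t = (μ t²/π²)^(1/3) = (1.267×10^8 × (2.25792×10^5)² / π²)^(1/3) = 8.6822×10^5 km.
Since a_t = (r₁ + r₂)/2, r₂ = 2a_t − r₁ = 2×8.6822×10^5 − 1.614×10^5 = 1.57504×10^6 km.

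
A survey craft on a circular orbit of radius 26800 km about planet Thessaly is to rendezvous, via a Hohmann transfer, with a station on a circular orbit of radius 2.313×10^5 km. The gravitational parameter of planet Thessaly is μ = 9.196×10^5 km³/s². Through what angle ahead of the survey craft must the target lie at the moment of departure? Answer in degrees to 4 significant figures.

Transfer-ellipse semi-major axis a_t = (r₁ + r₂)/2 = (26800 + 2.313×10^5)/2 = 1.2905×10^5 km.
Transfer time t = π√(a_t³/μ) = 1.51875×10^5 s.
The target's mean motion on its circular orbit is ω₂ = √(μ/r₂³) = 8.62057×10^-6 rad/s.
Angle swept by the target during transfer: ω₂·t = 1.30925 rad = 75.01°.
The survey craft traverses 180° on the transfer ellipse, so the target must lead by 180° − 75.01° = 105.0°.

φ = 105.0°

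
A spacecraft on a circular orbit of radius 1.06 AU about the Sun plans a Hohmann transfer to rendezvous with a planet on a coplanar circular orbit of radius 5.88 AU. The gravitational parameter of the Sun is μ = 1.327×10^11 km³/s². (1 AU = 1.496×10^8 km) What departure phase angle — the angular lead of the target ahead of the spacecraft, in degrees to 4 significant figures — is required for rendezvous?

φ = 98.40°

In km: r₁ = 1.06 × 1.496×10^8 = 1.58576×10^8 km; r₂ = 5.88 × 1.496×10^8 = 8.79648×10^8 km.
Transfer-ellipse semi-major axis a_t = (r₁ + r₂)/2 = (1.58576×10^8 + 8.79648×10^8)/2 = 5.19112×10^8 km.
Transfer time t = π√(a_t³/μ) = 1.0200×10^8 s.
The target's mean motion on its circular orbit is ω₂ = √(μ/r₂³) = 1.3963×10^-8 rad/s.
Angle swept by the target during transfer: ω₂·t = 1.4242 rad = 81.60°.
Arrival is 180° from departure on the ellipse, so φ = 180° − 81.60° = 98.40°.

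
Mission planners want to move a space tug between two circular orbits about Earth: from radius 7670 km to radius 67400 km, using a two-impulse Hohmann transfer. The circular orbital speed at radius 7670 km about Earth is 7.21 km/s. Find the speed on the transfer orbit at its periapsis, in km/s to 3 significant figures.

v = 9.66 km/s

From the circular-orbit relation v² = μ/r at r = 7670 km: μ = v²r = (7.21)² × 7670 = 3.98718×10^5 km³/s².
Transfer-ellipse semi-major axis a_t = (r₁ + r₂)/2 = (7670 + 67400)/2 = 37535 km.
The periapsis of the transfer ellipse is at r = 7670 km.
Vis-viva: v = √[μ(2/r − 1/a_t)] = √[3.98718×10^5 × (2/7670 − 1/37535)] = 9.662 km/s.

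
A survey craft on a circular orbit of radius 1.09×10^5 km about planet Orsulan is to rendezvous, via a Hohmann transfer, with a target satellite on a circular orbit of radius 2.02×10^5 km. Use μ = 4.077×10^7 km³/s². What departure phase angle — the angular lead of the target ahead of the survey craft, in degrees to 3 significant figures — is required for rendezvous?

φ = 58.4°

Transfer-ellipse semi-major axis a_t = (r₁ + r₂)/2 = (1.090×10^5 + 2.020×10^5)/2 = 1.555×10^5 km.
The half-period of the transfer ellipse is t = π√(a_t³/μ) = 30170 s.
Target angular speed ω₂ = √(μ/r₂³) = 7.033×10^-5 rad/s.
Angle swept by the target during transfer: ω₂·t = 2.122 rad = 121.6°.
Arrival is 180° from departure on the ellipse, so φ = 180° − 121.6° = 58.4°.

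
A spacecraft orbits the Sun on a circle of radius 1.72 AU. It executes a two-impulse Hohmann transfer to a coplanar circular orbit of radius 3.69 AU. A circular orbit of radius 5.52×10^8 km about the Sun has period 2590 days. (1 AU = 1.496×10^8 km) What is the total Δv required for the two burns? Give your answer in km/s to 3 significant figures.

Δv = 6.95 km/s

From Kepler's third law T² = 4π²r³/μ at r = 5.52×10^8 km, T = 2590 days = 2590 × 86400 s = 2.23776×10^8 s: μ = 4π²r³/T² = 1.32602×10^11 km³/s².
In km: r₁ = 1.72 × 1.496×10^8 = 2.57312×10^8 km; r₂ = 3.69 × 1.496×10^8 = 5.52024×10^8 km.
Semi-major axis of the transfer orbit: a_t = (2.57312×10^8 + 5.52024×10^8)/2 = 4.04668×10^8 km.
At r₁ the circular-orbit speed is v₁ = √(μ/r₁) = 22.701 km/s.
Transfer-orbit speed at r₁ (v² = μ(2/r − 1/a)): v_p = √[μ(2/r₁ − 1/a_t)] = 26.514 km/s.
First burn Δv₁ = |v_p − v₁| = 3.813 km/s.
At r₂, v₂ = √(μ/r₂) = 15.50 km/s.
Transfer-orbit speed at r₂: v_a = √[μ(2/r₂ − 1/a_t)] = 12.36 km/s.
Second burn Δv₂ = |v₂ − v_a| = 3.140 km/s.
Δv = Δv₁ + Δv₂ = 3.813 + 3.140 = 6.953 km/s.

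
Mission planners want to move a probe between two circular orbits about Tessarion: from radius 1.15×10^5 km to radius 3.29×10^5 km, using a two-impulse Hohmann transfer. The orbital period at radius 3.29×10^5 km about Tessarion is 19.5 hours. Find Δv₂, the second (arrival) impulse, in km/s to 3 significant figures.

Δv₂ = 8.25 km/s

From Kepler's third law T² = 4π²r³/μ at r = 3.29×10^5 km, T = 19.5 hours = 19.5 × 3600 s = 70200 s: μ = 4π²r³/T² = 2.85281×10^8 km³/s².
Transfer-ellipse semi-major axis a_t = (r₁ + r₂)/2 = (1.150×10^5 + 3.290×10^5)/2 = 2.220×10^5 km.
Circular speed at r = 3.290×10^5 km: v_c = √(μ/r) = 29.447 km/s.
Vis-viva on the transfer ellipse at r = 3.290×10^5 km gives v_t = √[μ(2/r − 1/a_t)] = 21.194 km/s.
Δv₂ = |v_t − v_c| = |21.194 − 29.447| = 8.253 km/s.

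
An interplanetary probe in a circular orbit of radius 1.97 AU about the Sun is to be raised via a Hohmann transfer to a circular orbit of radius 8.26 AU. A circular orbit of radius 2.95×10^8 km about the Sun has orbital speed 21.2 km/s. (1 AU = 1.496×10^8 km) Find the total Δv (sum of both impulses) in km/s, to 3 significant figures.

From the circular-orbit relation v² = μ/r at r = 2.95×10^8 km: μ = v²r = (21.2)² × 2.95×10^8 = 1.32585×10^11 km³/s².
In km: r₁ = 1.97 × 1.496×10^8 = 2.94712×10^8 km; r₂ = 8.26 × 1.496×10^8 = 1.235696×10^9 km.
Transfer-ellipse semi-major axis a_t = (r₁ + r₂)/2 = (2.94712×10^8 + 1.235696×10^9)/2 = 7.65204×10^8 km.
At r₁ the circular-orbit speed is v₁ = √(μ/r₁) = 21.210 km/s.
Transfer-orbit speed at r₁ (vis-viva equation): v_p = √[μ(2/r₁ − 1/a_t)] = 26.953 km/s.
First burn Δv₁ = |v_p − v₁| = 5.743 km/s.
Circular speed at r₂: v₂ = √(μ/r₂) = 10.358 km/s.
Transfer-orbit speed at r₂: v_a = √[μ(2/r₂ − 1/a_t)] = 6.4284 km/s.
Second burn Δv₂ = |v₂ − v_a| = 3.930 km/s.
Total Δv = Δv₁ + Δv₂ = 9.673 km/s.

Δv = 9.67 km/s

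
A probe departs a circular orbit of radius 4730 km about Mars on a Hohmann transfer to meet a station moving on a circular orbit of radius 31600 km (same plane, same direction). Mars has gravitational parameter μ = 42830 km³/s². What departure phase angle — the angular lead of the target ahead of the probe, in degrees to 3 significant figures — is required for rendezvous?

φ = 102°

The Hohmann ellipse has a_t = (r₁ + r₂)/2 = 18165 km.
Transfer time t = π√(a_t³/μ) = 37165 s.
The target's mean motion on its circular orbit is ω₂ = √(μ/r₂³) = 3.6842×10^-5 rad/s.
Angle swept by the target during transfer: ω₂·t = 1.3692 rad = 78.45°.
The probe traverses 180° on the transfer ellipse, so the target must lead by 180° − 78.45° = 102°.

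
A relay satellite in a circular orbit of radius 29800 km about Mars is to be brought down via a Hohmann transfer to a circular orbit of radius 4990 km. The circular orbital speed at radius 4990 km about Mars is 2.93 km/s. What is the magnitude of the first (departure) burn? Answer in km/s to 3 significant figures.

Δv₁ = 0.557 km/s

From the circular-orbit relation v² = μ/r at r = 4990 km: μ = v²r = (2.93)² × 4990 = 42838.7 km³/s².
Semi-major axis of the transfer orbit: a_t = (29800 + 4990)/2 = 17395 km.
Circular speed at r = 29800 km: v_c = √(μ/r) = 1.199 km/s.
Vis-viva on the transfer ellipse at r = 29800 km gives v_t = √[μ(2/r − 1/a_t)] = 0.6422 km/s.
Δv₁ = |v_t − v_c| = |0.6422 − 1.199| = 0.5568 km/s.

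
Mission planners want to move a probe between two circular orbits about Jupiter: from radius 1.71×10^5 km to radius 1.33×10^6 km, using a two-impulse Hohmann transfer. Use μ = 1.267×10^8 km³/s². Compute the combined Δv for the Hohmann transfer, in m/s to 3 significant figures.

Δv = 14100 m/s

Semi-major axis of the transfer orbit: a_t = (1.710×10^5 + 1.330×10^6)/2 = 7.505×10^5 km.
Circular speed at r₁: v₁ = √(μ/r₁) = √(1.267×10^8/1.710×10^5) = 27.220 km/s.
Transfer-orbit speed at r₁ (vis-viva equation): v_p = √[μ(2/r₁ − 1/a_t)] = 36.236 km/s.
First burn Δv₁ = |v_p − v₁| = 9.016 km/s.
At r₂, v₂ = √(μ/r₂) = 9.760 km/s.
Transfer-orbit speed at r₂: v_a = √[μ(2/r₂ − 1/a_t)] = 4.659 km/s.
Second burn Δv₂ = |v₂ − v_a| = 5.101 km/s.
Total Δv = Δv₁ + Δv₂ = 14.12 km/s.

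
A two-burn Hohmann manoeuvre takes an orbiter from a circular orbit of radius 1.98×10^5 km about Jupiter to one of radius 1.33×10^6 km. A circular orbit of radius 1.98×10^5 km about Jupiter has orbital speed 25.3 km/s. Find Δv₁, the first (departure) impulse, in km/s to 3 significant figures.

From the circular-orbit relation v² = μ/r at r = 1.98×10^5 km: μ = v²r = (25.3)² × 1.98×10^5 = 1.26738×10^8 km³/s².
The Hohmann ellipse has a_t = (r₁ + r₂)/2 = 7.640×10^5 km.
Circular speed at r = 1.980×10^5 km: v_c = √(μ/r) = 25.300 km/s.
Transfer-orbit speed at the same r (vis-viva, a = a_t): v_t = √[μ(2/r − 1/a_t)] = 33.381 km/s.
Δv₁ = |v_t − v_c| = |33.381 − 25.300| = 8.081 km/s.

Δv₁ = 8.08 km/s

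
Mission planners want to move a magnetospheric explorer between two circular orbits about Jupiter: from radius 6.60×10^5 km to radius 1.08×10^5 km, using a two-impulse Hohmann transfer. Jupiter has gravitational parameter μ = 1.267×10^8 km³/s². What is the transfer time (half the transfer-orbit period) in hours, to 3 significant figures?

Semi-major axis of the transfer orbit: a_t = (6.600×10^5 + 1.080×10^5)/2 = 3.840×10^5 km.
Transfer time t = π√(a_t³/μ) = π√((3.840×10^5)³ / 1.267×10^8) = 66410 s.
Converting: 66410 s ÷ 3600 s/hour = 18.4 hours.

t = 18.4 hours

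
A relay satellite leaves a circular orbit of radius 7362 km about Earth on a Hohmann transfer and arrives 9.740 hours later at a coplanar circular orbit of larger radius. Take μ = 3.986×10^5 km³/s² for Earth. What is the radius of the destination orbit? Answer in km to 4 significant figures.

Transfer time t = 9.740 hours = 35064 s, and t = π√(a_t³/μ).
So a_t = (μ t²/π²)^(1/3) = (3.986×10^5 × (35064)² / π²)^(1/3) = 36755 km.
Since a_t = (r₁ + r₂)/2, r₂ = 2a_t − r₁ = 2×36755 − 7362 = 66148 km.

r₂ = 66150 km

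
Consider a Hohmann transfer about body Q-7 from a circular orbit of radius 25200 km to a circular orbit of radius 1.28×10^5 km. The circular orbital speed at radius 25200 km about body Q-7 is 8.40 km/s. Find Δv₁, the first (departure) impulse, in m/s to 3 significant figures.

From the circular-orbit relation v² = μ/r at r = 25200 km: μ = v²r = (8.40)² × 25200 = 1.77811×10^6 km³/s².
The Hohmann ellipse has a_t = (r₁ + r₂)/2 = 76600 km.
On the circular orbit at r = 25200 km, v_c = √(μ/r) = 8.4000 km/s.
Vis-viva on the transfer ellipse at r = 25200 km gives v_t = √[μ(2/r − 1/a_t)] = 10.859 km/s.
Δv₁ = |v_t − v_c| = |10.859 − 8.4000| = 2.459 km/s.

Δv₁ = 2460 m/s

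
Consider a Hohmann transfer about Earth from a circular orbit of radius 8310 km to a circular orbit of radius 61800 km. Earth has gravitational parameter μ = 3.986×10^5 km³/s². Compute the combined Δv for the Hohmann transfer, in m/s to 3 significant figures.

The Hohmann ellipse has a_t = (r₁ + r₂)/2 = 35055 km.
Circular speed at r₁: v₁ = √(μ/r₁) = √(3.986×10^5/8310) = 6.926 km/s.
Transfer-orbit speed at r₁ (v² = μ(2/r − 1/a)): v_p = √[μ(2/r₁ − 1/a_t)] = 9.196 km/s.
First burn Δv₁ = |v_p − v₁| = 2.270 km/s.
Circular speed at r₂: v₂ = √(μ/r₂) = 2.540 km/s.
Transfer-orbit speed at r₂: v_a = √[μ(2/r₂ − 1/a_t)] = 1.237 km/s.
Second burn Δv₂ = |v₂ − v_a| = 1.303 km/s.
Total Δv = Δv₁ + Δv₂ = 3.573 km/s.

Δv = 3570 m/s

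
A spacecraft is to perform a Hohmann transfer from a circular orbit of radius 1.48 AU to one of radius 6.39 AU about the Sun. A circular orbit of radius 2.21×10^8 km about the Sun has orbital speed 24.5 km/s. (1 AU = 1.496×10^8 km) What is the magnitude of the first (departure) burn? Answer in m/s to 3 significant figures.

Δv₁ = 6710 m/s

From the circular-orbit relation v² = μ/r at r = 2.21×10^8 km: μ = v²r = (24.5)² × 2.21×10^8 = 1.32655×10^11 km³/s².
In km: r₁ = 1.48 × 1.496×10^8 = 2.21408×10^8 km; r₂ = 6.39 × 1.496×10^8 = 9.55944×10^8 km.
The Hohmann ellipse has a_t = (r₁ + r₂)/2 = 5.88676×10^8 km.
On the circular orbit at r = 2.21408×10^8 km, v_c = √(μ/r) = 24.477 km/s.
Vis-viva on the transfer ellipse at r = 2.21408×10^8 km gives v_t = √[μ(2/r − 1/a_t)] = 31.192 km/s.
Δv₁ = |v_t − v_c| = |31.192 − 24.477| = 6.715 km/s.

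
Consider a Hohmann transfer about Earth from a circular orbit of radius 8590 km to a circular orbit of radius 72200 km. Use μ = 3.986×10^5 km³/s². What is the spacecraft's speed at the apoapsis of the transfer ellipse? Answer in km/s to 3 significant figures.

Transfer-ellipse semi-major axis a_t = (r₁ + r₂)/2 = (8590 + 72200)/2 = 40395 km.
At apoapsis, r = 72200 km.
Vis-viva: v = √[μ(2/r − 1/a_t)] = √[3.986×10^5 × (2/72200 − 1/40395)] = 1.084 km/s.

v = 1.08 km/s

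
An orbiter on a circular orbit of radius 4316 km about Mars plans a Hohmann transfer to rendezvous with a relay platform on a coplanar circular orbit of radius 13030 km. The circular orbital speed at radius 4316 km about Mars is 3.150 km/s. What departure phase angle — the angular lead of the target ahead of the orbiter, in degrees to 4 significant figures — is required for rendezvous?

φ = 82.25°

From the circular-orbit relation v² = μ/r at r = 4316 km: μ = v²r = (3.150)² × 4316 = 42825.5 km³/s².
Semi-major axis of the transfer orbit: a_t = (4316 + 13030)/2 = 8673 km.
Transfer time t = π√(a_t³/μ) = 12262 s.
Target angular speed ω₂ = √(μ/r₂³) = 1.3913×10^-4 rad/s.
Angle swept by the target during transfer: ω₂·t = 1.706 rad = 97.75°.
The orbiter traverses 180° on the transfer ellipse, so the target must lead by 180° − 97.75° = 82.25°.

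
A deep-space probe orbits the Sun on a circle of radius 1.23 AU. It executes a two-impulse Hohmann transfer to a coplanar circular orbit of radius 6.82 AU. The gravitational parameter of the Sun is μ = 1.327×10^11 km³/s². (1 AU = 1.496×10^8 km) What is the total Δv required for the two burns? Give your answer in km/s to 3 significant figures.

Δv = 13.2 km/s

In km: r₁ = 1.23 × 1.496×10^8 = 1.84008×10^8 km; r₂ = 6.82 × 1.496×10^8 = 1.020272×10^9 km.
Semi-major axis of the transfer orbit: a_t = (1.84008×10^8 + 1.020272×10^9)/2 = 6.0214×10^8 km.
Circular speed at r₁: v₁ = √(μ/r₁) = √(1.327×10^11/1.84008×10^8) = 26.8545 km/s.
On the transfer ellipse at r₁, vis-viva gives v_p = √[μ(2/r₁ − 1/a_t)] = 34.9564 km/s.
First burn Δv₁ = |v_p − v₁| = 8.102 km/s.
Circular speed at r₂: v₂ = √(μ/r₂) = 11.4045 km/s.
Transfer-orbit speed at r₂: v_a = √[μ(2/r₂ − 1/a_t)] = 6.30445 km/s.
Second burn Δv₂ = |v₂ − v_a| = 5.100 km/s.
Δv = Δv₁ + Δv₂ = 8.102 + 5.100 = 13.20 km/s.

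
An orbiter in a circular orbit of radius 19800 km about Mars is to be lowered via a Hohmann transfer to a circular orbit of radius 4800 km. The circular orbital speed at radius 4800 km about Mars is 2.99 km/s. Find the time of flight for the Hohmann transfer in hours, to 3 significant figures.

From the circular-orbit relation v² = μ/r at r = 4800 km: μ = v²r = (2.99)² × 4800 = 42912.5 km³/s².
The Hohmann ellipse has a_t = (r₁ + r₂)/2 = 12300 km.
Transfer time t = π√(a_t³/μ) = π√((12300)³ / 42912.5) = 20690 s.
Converting: 20690 s ÷ 3600 s/hour = 5.75 hours.

t = 5.75 hours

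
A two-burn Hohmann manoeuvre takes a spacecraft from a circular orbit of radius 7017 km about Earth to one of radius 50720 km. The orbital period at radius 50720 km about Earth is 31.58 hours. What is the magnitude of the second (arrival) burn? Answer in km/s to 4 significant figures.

From Kepler's third law T² = 4π²r³/μ at r = 50720 km, T = 31.58 hours = 31.58 × 3600 s = 1.13688×10^5 s: μ = 4π²r³/T² = 3.98537×10^5 km³/s².
Transfer-ellipse semi-major axis a_t = (r₁ + r₂)/2 = (7017 + 50720)/2 = 28868.5 km.
Circular speed at r = 50720 km: v_c = √(μ/r) = 2.803 km/s.
Transfer-orbit speed at the same r (vis-viva, a = a_t): v_t = √[μ(2/r − 1/a_t)] = 1.382 km/s.
Δv₂ = |v_t − v_c| = |1.382 − 2.803| = 1.421 km/s.

Δv₂ = 1.421 km/s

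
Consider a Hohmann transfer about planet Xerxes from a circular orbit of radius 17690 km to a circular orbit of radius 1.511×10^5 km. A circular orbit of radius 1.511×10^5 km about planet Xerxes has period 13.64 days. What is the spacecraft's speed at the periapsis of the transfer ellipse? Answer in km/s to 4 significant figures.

From Kepler's third law T² = 4π²r³/μ at r = 1.511×10^5 km, T = 13.64 days = 13.64 × 86400 s = 1.178496×10^6 s: μ = 4π²r³/T² = 98061.1 km³/s².
Transfer-ellipse semi-major axis a_t = (r₁ + r₂)/2 = (17690 + 1.511×10^5)/2 = 84395 km.
The periapsis of the transfer ellipse is at r = 17690 km.
Vis-viva: v = √[μ(2/r − 1/a_t)] = √[98061.1 × (2/17690 − 1/84395)] = 3.150 km/s.

v = 3.150 km/s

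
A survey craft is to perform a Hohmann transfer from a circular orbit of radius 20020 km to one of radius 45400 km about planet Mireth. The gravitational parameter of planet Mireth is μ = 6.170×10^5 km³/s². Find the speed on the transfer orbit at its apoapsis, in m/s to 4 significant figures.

v = 2884 m/s

Transfer-ellipse semi-major axis a_t = (r₁ + r₂)/2 = (20020 + 45400)/2 = 32710 km.
At apoapsis, r = 45400 km.
From the vis-viva equation, v = √[μ(2/r − 1/a_t)] = 2.884 km/s.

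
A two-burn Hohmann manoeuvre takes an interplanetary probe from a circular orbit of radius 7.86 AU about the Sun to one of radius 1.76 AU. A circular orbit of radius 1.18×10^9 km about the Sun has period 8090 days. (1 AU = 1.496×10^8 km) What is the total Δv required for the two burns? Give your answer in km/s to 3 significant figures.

Δv = 10.4 km/s

From Kepler's third law T² = 4π²r³/μ at r = 1.18×10^9 km, T = 8090 days = 8090 × 86400 s = 6.98976×10^8 s: μ = 4π²r³/T² = 1.32764×10^11 km³/s².
In km: r₁ = 7.86 × 1.496×10^8 = 1.175856×10^9 km; r₂ = 1.76 × 1.496×10^8 = 2.63296×10^8 km.
Transfer-ellipse semi-major axis a_t = (r₁ + r₂)/2 = (1.175856×10^9 + 2.63296×10^8)/2 = 7.19576×10^8 km.
At r₁ the circular-orbit speed is v₁ = √(μ/r₁) = 10.626 km/s.
Transfer-orbit speed at r₁ (v² = μ(2/r − 1/a)): v_a = √[μ(2/r₁ − 1/a_t)] = 6.4276 km/s.
First burn Δv₁ = |v_a − v₁| = 4.198 km/s.
At r₂, v₂ = √(μ/r₂) = 22.455 km/s.
Transfer-orbit speed at r₂: v_p = √[μ(2/r₂ − 1/a_t)] = 28.705 km/s.
Second burn Δv₂ = |v₂ − v_p| = 6.250 km/s.
Total Δv = Δv₁ + Δv₂ = 10.45 km/s.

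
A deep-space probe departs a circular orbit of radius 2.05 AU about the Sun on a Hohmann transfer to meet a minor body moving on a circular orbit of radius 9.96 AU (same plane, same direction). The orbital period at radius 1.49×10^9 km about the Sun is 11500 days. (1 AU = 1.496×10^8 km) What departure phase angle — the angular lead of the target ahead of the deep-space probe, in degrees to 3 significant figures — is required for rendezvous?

From Kepler's third law T² = 4π²r³/μ at r = 1.49×10^9 km, T = 11500 days = 11500 × 86400 s = 9.936×10^8 s: μ = 4π²r³/T² = 1.32280×10^11 km³/s².
In km: r₁ = 2.05 × 1.496×10^8 = 3.0668×10^8 km; r₂ = 9.96 × 1.496×10^8 = 1.490016×10^9 km.
Transfer-ellipse semi-major axis a_t = (r₁ + r₂)/2 = (3.0668×10^8 + 1.490016×10^9)/2 = 8.98348×10^8 km.
The half-period of the transfer ellipse is t = π√(a_t³/μ) = 2.32578×10^8 s.
The target's mean motion on its circular orbit is ω₂ = √(μ/r₂³) = 6.32355×10^-9 rad/s.
Angle swept by the target during transfer: ω₂·t = 1.47072 rad = 84.27°.
Arrival is 180° from departure on the ellipse, so φ = 180° − 84.27° = 95.7°.

φ = 95.7°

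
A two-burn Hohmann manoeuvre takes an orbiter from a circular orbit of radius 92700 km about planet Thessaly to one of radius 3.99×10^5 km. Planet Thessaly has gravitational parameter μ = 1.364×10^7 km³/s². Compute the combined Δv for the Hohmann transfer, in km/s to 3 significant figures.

Δv = 5.58 km/s

The Hohmann ellipse has a_t = (r₁ + r₂)/2 = 2.4585×10^5 km.
Circular speed at r₁: v₁ = √(μ/r₁) = √(1.364×10^7/92700) = 12.130 km/s.
On the transfer ellipse at r₁, vis-viva gives v_p = √[μ(2/r₁ − 1/a_t)] = 15.453 km/s.
First burn Δv₁ = |v_p − v₁| = 3.323 km/s.
Circular speed at r₂: v₂ = √(μ/r₂) = 5.847 km/s.
Transfer-orbit speed at r₂: v_a = √[μ(2/r₂ − 1/a_t)] = 3.590 km/s.
Second burn Δv₂ = |v₂ − v_a| = 2.257 km/s.
Δv = Δv₁ + Δv₂ = 3.323 + 2.257 = 5.580 km/s.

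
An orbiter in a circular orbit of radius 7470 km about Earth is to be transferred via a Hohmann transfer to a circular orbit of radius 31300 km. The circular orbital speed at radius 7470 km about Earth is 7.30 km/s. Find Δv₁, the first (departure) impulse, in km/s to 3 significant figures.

From the circular-orbit relation v² = μ/r at r = 7470 km: μ = v²r = (7.30)² × 7470 = 3.98076×10^5 km³/s².
Semi-major axis of the transfer orbit: a_t = (7470 + 31300)/2 = 19385 km.
On the circular orbit at r = 7470 km, v_c = √(μ/r) = 7.300 km/s.
Transfer-orbit speed at the same r (vis-viva, a = a_t): v_t = √[μ(2/r − 1/a_t)] = 9.276 km/s.
Δv₁ = |v_t − v_c| = |9.276 − 7.300| = 1.976 km/s.

Δv₁ = 1.98 km/s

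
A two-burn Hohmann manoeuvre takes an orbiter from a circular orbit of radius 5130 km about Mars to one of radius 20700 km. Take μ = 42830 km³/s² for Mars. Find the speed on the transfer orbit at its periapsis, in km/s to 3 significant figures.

v = 3.66 km/s

The Hohmann ellipse has a_t = (r₁ + r₂)/2 = 12915 km.
The periapsis of the transfer ellipse is at r = 5130 km.
Applying v² = μ(2/r − 1/a_t): v = 3.658 km/s.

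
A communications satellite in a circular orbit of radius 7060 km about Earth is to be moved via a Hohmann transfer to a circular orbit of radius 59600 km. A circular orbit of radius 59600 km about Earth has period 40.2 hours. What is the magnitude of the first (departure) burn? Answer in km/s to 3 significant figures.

From Kepler's third law T² = 4π²r³/μ at r = 59600 km, T = 40.2 hours = 40.2 × 3600 s = 1.4472×10^5 s: μ = 4π²r³/T² = 3.99063×10^5 km³/s².
Transfer-ellipse semi-major axis a_t = (r₁ + r₂)/2 = (7060 + 59600)/2 = 33330 km.
On the circular orbit at r = 7060 km, v_c = √(μ/r) = 7.51828 km/s.
Vis-viva on the transfer ellipse at r = 7060 km gives v_t = √[μ(2/r − 1/a_t)] = 10.0537 km/s.
Δv₁ = |v_t − v_c| = |10.0537 − 7.51828| = 2.535 km/s.

Δv₁ = 2.54 km/s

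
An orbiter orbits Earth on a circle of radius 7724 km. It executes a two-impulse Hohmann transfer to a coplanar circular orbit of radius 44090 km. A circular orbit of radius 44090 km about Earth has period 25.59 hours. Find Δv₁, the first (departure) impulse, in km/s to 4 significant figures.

From Kepler's third law T² = 4π²r³/μ at r = 44090 km, T = 25.59 hours = 25.59 × 3600 s = 92124 s: μ = 4π²r³/T² = 3.98689×10^5 km³/s².
Semi-major axis of the transfer orbit: a_t = (7724 + 44090)/2 = 25907 km.
On the circular orbit at r = 7724 km, v_c = √(μ/r) = 7.1845 km/s.
Vis-viva on the transfer ellipse at r = 7724 km gives v_t = √[μ(2/r − 1/a_t)] = 9.3725 km/s.
Δv₁ = |v_t − v_c| = |9.3725 − 7.1845| = 2.188 km/s.

Δv₁ = 2.188 km/s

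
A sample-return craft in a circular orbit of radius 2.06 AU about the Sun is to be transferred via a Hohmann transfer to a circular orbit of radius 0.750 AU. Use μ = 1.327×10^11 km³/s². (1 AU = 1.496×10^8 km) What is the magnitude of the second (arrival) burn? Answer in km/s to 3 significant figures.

Δv₂ = 7.25 km/s

In km: r₁ = 2.06 × 1.496×10^8 = 3.08176×10^8 km; r₂ = 0.750 × 1.496×10^8 = 1.122×10^8 km.
Transfer-ellipse semi-major axis a_t = (r₁ + r₂)/2 = (3.08176×10^8 + 1.122×10^8)/2 = 2.10188×10^8 km.
On the circular orbit at r = 1.122×10^8 km, v_c = √(μ/r) = 34.3905 km/s.
Vis-viva on the transfer ellipse at r = 1.122×10^8 km gives v_t = √[μ(2/r − 1/a_t)] = 41.6423 km/s.
Δv₂ = |v_t − v_c| = |41.6423 − 34.3905| = 7.252 km/s.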